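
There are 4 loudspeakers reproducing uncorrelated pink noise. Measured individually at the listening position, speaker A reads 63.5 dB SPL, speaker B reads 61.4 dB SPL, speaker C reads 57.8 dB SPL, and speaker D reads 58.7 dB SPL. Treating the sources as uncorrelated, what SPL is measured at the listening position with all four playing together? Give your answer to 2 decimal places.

Uncorrelated sources add in intensity (power), not in dB.
L_total = 10·log₁₀(10^(63.5/10) + 10^(61.4/10) + 10^(57.8/10) + 10^(58.7/10)) = 10·log₁₀(4963000) = 66.96 dB SPL.

66.96 dB SPL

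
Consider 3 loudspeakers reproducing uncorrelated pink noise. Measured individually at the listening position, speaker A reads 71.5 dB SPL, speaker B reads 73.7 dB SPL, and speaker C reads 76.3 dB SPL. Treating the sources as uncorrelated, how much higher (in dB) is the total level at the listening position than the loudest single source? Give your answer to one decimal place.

2.7 dB

Incoherent sources sum as intensities:
L_total = 10·log₁₀(10^(71.5/10) + 10^(73.7/10) + 10^(76.3/10)) = 79.04 dB SPL.
Excess over the loudest (76.3 dB): 79.04 − 76.3 = 2.7 dB.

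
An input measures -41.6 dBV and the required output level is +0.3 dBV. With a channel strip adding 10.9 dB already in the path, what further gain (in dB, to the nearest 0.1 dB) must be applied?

31.0 dB

The required make-up gain is the shortfall in the dB sum.
G = +0.3 − (-41.6) − 10.9 = 31.0 dB.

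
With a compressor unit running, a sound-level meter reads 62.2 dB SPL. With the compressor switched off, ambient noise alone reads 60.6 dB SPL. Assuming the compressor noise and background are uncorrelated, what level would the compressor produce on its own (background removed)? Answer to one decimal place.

57.1 dB SPL

Background correction is a power subtraction:
L_src = 10·log₁₀(10^(62.2/10) − 10^(60.6/10)) = 10·log₁₀(511400) = 57.1 dB SPL.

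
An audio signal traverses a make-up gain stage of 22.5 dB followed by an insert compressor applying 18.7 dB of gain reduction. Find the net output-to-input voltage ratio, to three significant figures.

Net gain = 22.5 + (−18.7) = 3.8 dB.
Voltage ratio = 10^(3.8/20) = 1.55.

1.55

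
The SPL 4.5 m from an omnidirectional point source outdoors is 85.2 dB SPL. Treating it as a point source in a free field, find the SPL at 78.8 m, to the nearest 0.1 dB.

60.3 dB SPL

Inverse-square spreading gives ΔL = −20·log₁₀(d₂/d₁).
ΔL = −20·log₁₀(78.8/4.5) = -24.87 dB, so L₂ = 85.2 + (-24.87) = 60.3 dB SPL.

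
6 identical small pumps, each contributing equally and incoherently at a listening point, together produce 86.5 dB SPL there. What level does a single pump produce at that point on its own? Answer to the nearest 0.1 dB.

78.7 dB SPL

6 equal incoherent sources add 10·log₁₀(6) = 7.78 dB over one source.
L_one = 86.5 − 7.78 = 78.7 dB SPL.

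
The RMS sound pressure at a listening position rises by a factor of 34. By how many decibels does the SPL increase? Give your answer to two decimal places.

30.63 dB

Sound pressure is an amplitude quantity: ΔL = 20·log₁₀(p₂/p₁).
20·log₁₀(34) = 30.63 dB.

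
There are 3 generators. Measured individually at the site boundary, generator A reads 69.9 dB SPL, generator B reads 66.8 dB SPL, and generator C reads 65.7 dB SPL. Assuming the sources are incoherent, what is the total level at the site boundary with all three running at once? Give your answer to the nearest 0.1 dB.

Incoherent sources sum as intensities:
L_total = 10·log₁₀(10^(69.9/10) + 10^(66.8/10) + 10^(65.7/10)) = 10·log₁₀(18270000) = 72.6 dB SPL.

72.6 dB SPL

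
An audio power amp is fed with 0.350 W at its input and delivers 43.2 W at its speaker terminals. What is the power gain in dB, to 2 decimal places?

Power ratio → dB uses the 10·log₁₀ form:
10·log₁₀(43.2/0.350) = 10·log₁₀(123.4) = 20.91 dB.

20.91 dB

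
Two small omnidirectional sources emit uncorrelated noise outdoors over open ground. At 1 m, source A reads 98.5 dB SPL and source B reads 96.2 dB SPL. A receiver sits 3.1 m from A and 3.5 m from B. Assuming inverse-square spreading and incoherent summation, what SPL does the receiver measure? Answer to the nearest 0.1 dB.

At the listener: L_A = 98.5 − 20·log₁₀(3.1) = 88.67 dB; L_B = 96.2 − 20·log₁₀(3.5) = 85.32 dB.
Combined: 10·log₁₀(10^(88.67/10)+10^(85.32/10)) = 90.3 dB SPL.

90.3 dB SPL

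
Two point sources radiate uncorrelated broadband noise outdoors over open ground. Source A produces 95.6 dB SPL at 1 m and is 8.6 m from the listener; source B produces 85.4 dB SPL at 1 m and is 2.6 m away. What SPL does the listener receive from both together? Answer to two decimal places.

At the listener: L_A = 95.6 − 20·log₁₀(8.6) = 76.910 dB; L_B = 85.4 − 20·log₁₀(2.6) = 77.101 dB.
Combined: 10·log₁₀(10^(76.910/10)+10^(77.101/10)) = 80.02 dB SPL.

80.02 dB SPL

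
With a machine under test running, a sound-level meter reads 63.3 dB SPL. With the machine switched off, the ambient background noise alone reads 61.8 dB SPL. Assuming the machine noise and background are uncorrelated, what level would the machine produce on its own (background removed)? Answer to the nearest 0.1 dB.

58.0 dB SPL

Background correction is a power subtraction:
L_src = 10·log₁₀(10^(63.3/10) − 10^(61.8/10)) = 10·log₁₀(624400) = 58.0 dB SPL.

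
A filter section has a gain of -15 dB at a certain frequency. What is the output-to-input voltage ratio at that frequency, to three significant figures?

Voltage ratio = 10^(dB/20).
10^(-15/20) = 10^(-0.7500) = 0.178.

0.178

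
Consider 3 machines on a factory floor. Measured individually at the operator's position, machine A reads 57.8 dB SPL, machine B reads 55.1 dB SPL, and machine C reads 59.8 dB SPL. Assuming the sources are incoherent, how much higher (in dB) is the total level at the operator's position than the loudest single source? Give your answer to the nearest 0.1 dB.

2.9 dB

Incoherent sources sum as intensities:
L_total = 10·log₁₀(10^(57.8/10) + 10^(55.1/10) + 10^(59.8/10)) = 62.74 dB SPL.
Excess over the loudest (59.8 dB): 62.74 − 59.8 = 2.9 dB.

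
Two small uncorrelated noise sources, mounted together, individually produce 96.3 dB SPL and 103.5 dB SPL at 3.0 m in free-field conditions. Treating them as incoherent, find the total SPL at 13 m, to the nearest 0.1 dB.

91.5 dB SPL

Combined at 3.0 m: 10·log₁₀(10^(96.3/10)+10^(103.5/10)) = 104.26 dB SPL.
Then apply −20·log₁₀(13/3.0) = -12.74 dB → 91.5 dB SPL.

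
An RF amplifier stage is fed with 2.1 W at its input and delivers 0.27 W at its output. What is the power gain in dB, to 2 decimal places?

-8.91 dB

For a power ratio, dB = 10·log₁₀(P₂/P₁).
10·log₁₀(0.27/2.1) = 10·log₁₀(0.1286) = -8.91 dB.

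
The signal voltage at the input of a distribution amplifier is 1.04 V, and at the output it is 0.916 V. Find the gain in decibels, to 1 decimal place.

-1.1 dB

Voltage ratio → dB uses the 20·log₁₀ form:
20·log₁₀(0.916/1.04) = 20·log₁₀(0.8808) = -1.1 dB.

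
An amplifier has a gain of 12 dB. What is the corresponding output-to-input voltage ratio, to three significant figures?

Voltage ratio = 10^(dB/20).
10^(12/20) = 10^(0.6000) = 3.98.

3.98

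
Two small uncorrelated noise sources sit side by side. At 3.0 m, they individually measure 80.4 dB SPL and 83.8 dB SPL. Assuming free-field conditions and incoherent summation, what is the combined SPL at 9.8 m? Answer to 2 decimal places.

75.15 dB SPL

Combined at 3.0 m: 10·log₁₀(10^(80.4/10)+10^(83.8/10)) = 85.435 dB SPL.
Then apply −20·log₁₀(9.8/3.0) = -10.282 dB → 75.15 dB SPL.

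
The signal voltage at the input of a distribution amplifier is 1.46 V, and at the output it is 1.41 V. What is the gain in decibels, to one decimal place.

-0.3 dB

Voltage is an amplitude quantity, so gain = 20·log₁₀(V_out/V_in).
20·log₁₀(1.41/1.46) = 20·log₁₀(0.9658) = -0.3 dB.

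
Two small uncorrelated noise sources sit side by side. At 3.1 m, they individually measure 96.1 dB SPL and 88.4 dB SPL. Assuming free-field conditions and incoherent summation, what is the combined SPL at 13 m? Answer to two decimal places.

84.33 dB SPL

Combined at 3.1 m: 10·log₁₀(10^(96.1/10)+10^(88.4/10)) = 96.781 dB SPL.
Then apply −20·log₁₀(13/3.1) = -12.452 dB → 84.33 dB SPL.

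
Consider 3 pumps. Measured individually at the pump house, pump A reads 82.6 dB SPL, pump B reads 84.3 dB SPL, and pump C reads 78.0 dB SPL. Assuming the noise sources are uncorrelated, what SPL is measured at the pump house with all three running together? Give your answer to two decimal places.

87.11 dB SPL

Incoherent sources sum as intensities:
L_total = 10·log₁₀(10^(82.6/10) + 10^(84.3/10) + 10^(78.0/10)) = 10·log₁₀(514200000) = 87.11 dB SPL.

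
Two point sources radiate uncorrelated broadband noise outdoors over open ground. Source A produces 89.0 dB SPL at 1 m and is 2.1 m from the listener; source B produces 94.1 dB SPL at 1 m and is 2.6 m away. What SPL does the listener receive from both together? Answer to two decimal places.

87.48 dB SPL

At the listener: L_A = 89.0 − 20·log₁₀(2.1) = 82.556 dB; L_B = 94.1 − 20·log₁₀(2.6) = 85.801 dB.
Combined: 10·log₁₀(10^(82.556/10)+10^(85.801/10)) = 87.48 dB SPL.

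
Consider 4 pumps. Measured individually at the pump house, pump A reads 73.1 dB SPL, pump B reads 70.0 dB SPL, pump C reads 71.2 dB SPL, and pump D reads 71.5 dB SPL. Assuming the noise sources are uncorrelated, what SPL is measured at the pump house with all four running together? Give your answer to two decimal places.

Uncorrelated sources add in intensity (power), not in dB.
L_total = 10·log₁₀(10^(73.1/10) + 10^(70.0/10) + 10^(71.2/10) + 10^(71.5/10)) = 10·log₁₀(57730000) = 77.61 dB SPL.

77.61 dB SPL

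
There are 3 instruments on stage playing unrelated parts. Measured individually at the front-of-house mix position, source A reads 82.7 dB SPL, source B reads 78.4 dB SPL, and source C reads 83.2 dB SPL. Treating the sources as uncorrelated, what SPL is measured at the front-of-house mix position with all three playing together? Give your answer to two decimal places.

86.67 dB SPL

Add the sources as powers (linear), then convert back to dB:
L_total = 10·log₁₀(10^(82.7/10) + 10^(78.4/10) + 10^(83.2/10)) = 10·log₁₀(464300000) = 86.67 dB SPL.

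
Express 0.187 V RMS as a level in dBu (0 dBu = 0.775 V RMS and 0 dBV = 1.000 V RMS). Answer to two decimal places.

-12.35 dBu

dBu = 20·log₁₀(V / 0.775 V).
20·log₁₀(0.187/0.775) = -12.35 dBu.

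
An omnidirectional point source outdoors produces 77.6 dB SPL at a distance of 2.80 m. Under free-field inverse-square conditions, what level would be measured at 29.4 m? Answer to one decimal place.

Free-field point source: level drops by 20·log₁₀ of the distance ratio.
ΔL = −20·log₁₀(29.4/2.80) = -20.42 dB, so L₂ = 77.6 + (-20.42) = 57.2 dB SPL.

57.2 dB SPL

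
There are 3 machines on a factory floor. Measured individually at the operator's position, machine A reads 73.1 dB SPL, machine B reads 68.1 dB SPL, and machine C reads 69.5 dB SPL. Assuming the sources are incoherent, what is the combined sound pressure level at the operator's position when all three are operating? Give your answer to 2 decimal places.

75.54 dB SPL

Incoherent sources sum as intensities:
L_total = 10·log₁₀(10^(73.1/10) + 10^(68.1/10) + 10^(69.5/10)) = 10·log₁₀(35790000) = 75.54 dB SPL.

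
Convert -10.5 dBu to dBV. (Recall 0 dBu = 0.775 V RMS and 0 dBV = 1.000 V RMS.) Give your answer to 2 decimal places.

The offset between the scales is 20·log₁₀(0.775/1.000) = −2.214 dB.
So dBV = -10.5 − 2.214 = -12.71 dBV.

-12.71 dBV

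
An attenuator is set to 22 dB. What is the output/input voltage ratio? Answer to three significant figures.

0.0794

Voltage ratio = 10^(dB/20).
10^(-22/20) = 10^(-1.100) = 0.0794.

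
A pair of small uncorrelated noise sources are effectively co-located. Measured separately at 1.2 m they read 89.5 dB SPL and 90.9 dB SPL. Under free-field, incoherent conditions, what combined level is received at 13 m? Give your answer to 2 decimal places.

Combined at 1.2 m: 10·log₁₀(10^(89.5/10)+10^(90.9/10)) = 93.266 dB SPL.
Then apply −20·log₁₀(13/1.2) = -20.695 dB → 72.57 dB SPL.

72.57 dB SPL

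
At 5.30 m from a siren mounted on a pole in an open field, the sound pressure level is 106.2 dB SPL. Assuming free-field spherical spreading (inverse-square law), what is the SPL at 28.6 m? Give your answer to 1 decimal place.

91.6 dB SPL

Inverse-square spreading gives ΔL = −20·log₁₀(d₂/d₁).
ΔL = −20·log₁₀(28.6/5.30) = -14.64 dB, so L₂ = 106.2 + (-14.64) = 91.6 dB SPL.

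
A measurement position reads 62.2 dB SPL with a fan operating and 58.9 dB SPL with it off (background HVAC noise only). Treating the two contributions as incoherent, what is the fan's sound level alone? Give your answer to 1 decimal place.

Background correction is a power subtraction:
L_src = 10·log₁₀(10^(62.2/10) − 10^(58.9/10)) = 10·log₁₀(883300) = 59.5 dB SPL.

59.5 dB SPL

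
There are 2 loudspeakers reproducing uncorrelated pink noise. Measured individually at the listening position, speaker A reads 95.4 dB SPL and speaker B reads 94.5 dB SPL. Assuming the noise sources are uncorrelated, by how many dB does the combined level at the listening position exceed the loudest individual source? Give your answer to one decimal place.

2.6 dB

Add the sources as powers (linear), then convert back to dB:
L_total = 10·log₁₀(10^(95.4/10) + 10^(94.5/10)) = 97.98 dB SPL.
Excess over the loudest (95.4 dB): 97.98 − 95.4 = 2.6 dB.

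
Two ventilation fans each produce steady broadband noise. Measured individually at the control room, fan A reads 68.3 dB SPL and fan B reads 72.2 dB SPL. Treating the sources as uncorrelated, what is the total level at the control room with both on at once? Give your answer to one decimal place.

73.7 dB SPL

Uncorrelated sources add in intensity (power), not in dB.
L_total = 10·log₁₀(10^(68.3/10) + 10^(72.2/10)) = 10·log₁₀(23360000) = 73.7 dB SPL.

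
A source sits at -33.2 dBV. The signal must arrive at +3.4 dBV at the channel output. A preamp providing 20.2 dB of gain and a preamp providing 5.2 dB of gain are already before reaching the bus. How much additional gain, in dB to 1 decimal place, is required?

The required make-up gain is the shortfall in the dB sum.
G = +3.4 − (-33.2) − 20.2 − 5.2 = 11.2 dB.

11.2 dB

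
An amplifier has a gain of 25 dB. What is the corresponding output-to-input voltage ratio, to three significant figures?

Voltage ratio = 10^(dB/20).
10^(25/20) = 10^(1.250) = 17.8.

17.8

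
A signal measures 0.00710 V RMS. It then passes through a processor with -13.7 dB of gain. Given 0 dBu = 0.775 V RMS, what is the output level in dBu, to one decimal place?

Input level: 20·log₁₀(0.00710/0.775) = -40.76 dBu.
Output: -40.76 − 13.7 = -54.5 dBu.

-54.5 dBu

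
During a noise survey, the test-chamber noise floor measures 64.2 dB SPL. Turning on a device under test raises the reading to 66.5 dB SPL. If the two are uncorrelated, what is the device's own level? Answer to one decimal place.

Background correction is a power subtraction:
L_src = 10·log₁₀(10^(66.5/10) − 10^(64.2/10)) = 10·log₁₀(1837000) = 62.6 dB SPL.

62.6 dB SPL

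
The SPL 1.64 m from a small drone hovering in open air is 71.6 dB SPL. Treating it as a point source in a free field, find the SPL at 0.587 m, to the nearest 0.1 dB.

80.5 dB SPL

Inverse-square spreading gives ΔL = −20·log₁₀(d₂/d₁).
ΔL = −20·log₁₀(0.587/1.64) = 8.92 dB, so L₂ = 71.6 + (8.92) = 80.5 dB SPL.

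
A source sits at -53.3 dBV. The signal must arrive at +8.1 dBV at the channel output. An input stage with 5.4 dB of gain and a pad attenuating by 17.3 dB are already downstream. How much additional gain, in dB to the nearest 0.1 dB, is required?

73.3 dB

The required make-up gain is the shortfall in the dB sum.
G = +8.1 − (-53.3) − 5.4 + 17.3 = 73.3 dB.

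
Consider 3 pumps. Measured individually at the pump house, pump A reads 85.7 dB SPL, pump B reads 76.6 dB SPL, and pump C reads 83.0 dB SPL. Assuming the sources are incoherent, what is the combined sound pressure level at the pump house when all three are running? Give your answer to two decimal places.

Add the sources as powers (linear), then convert back to dB:
L_total = 10·log₁₀(10^(85.7/10) + 10^(76.6/10) + 10^(83.0/10)) = 10·log₁₀(616800000) = 87.90 dB SPL.

87.90 dB SPL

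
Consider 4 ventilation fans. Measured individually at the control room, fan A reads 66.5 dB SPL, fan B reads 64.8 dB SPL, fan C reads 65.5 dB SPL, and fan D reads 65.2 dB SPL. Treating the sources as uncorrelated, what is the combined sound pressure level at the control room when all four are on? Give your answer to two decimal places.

Incoherent sources sum as intensities:
L_total = 10·log₁₀(10^(66.5/10) + 10^(64.8/10) + 10^(65.5/10) + 10^(65.2/10)) = 10·log₁₀(14350000) = 71.57 dB SPL.

71.57 dB SPL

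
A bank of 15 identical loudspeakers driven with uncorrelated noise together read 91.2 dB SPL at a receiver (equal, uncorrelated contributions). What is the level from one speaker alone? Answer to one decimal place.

15 equal incoherent sources add 10·log₁₀(15) = 11.76 dB over one source.
L_one = 91.2 − 11.76 = 79.4 dB SPL.

79.4 dB SPL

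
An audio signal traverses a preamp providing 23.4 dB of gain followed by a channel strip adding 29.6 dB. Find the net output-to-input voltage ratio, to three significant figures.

447

Net gain = 23.4 + 29.6 = 53.0 dB.
Voltage ratio = 10^(53.0/20) = 447.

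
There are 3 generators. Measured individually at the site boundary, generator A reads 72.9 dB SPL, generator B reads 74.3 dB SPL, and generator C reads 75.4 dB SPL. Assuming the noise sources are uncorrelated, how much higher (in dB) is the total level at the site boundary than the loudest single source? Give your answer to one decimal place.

3.7 dB

Add the sources as powers (linear), then convert back to dB:
L_total = 10·log₁₀(10^(72.9/10) + 10^(74.3/10) + 10^(75.4/10)) = 79.09 dB SPL.
Excess over the loudest (75.4 dB): 79.09 − 75.4 = 3.7 dB.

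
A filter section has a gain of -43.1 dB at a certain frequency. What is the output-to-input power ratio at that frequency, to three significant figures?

0.0000490

Power ratio = 10^(dB/10).
10^(-43.1/10) = 10^(-4.310) = 0.0000490.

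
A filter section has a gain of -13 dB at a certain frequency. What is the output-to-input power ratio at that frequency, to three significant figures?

Power ratio = 10^(dB/10).
10^(-13/10) = 10^(-1.300) = 0.0501.

0.0501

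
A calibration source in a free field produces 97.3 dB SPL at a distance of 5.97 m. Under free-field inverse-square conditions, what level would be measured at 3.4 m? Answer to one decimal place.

Inverse-square spreading gives ΔL = −20·log₁₀(d₂/d₁).
ΔL = −20·log₁₀(3.4/5.97) = 4.89 dB, so L₂ = 97.3 + (4.89) = 102.2 dB SPL.

102.2 dB SPL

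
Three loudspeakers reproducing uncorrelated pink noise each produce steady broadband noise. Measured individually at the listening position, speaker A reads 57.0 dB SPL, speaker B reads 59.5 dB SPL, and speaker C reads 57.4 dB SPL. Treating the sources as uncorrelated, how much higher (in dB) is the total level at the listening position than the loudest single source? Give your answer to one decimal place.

3.4 dB

Incoherent sources sum as intensities:
L_total = 10·log₁₀(10^(57.0/10) + 10^(59.5/10) + 10^(57.4/10)) = 62.88 dB SPL.
Excess over the loudest (59.5 dB): 62.88 − 59.5 = 3.4 dB.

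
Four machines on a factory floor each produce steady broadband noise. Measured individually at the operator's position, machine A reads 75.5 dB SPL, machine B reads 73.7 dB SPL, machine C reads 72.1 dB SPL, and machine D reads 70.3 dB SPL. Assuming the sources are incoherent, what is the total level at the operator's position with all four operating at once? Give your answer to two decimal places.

Uncorrelated sources add in intensity (power), not in dB.
L_total = 10·log₁₀(10^(75.5/10) + 10^(73.7/10) + 10^(72.1/10) + 10^(70.3/10)) = 10·log₁₀(85860000) = 79.34 dB SPL.

79.34 dB SPL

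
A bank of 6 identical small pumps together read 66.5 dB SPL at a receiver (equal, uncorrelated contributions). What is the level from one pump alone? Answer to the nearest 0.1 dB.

58.7 dB SPL

6 equal incoherent sources add 10·log₁₀(6) = 7.78 dB over one source.
L_one = 66.5 − 7.78 = 58.7 dB SPL.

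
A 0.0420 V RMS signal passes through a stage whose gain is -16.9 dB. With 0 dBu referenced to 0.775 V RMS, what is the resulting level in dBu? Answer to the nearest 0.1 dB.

-42.2 dBu

Input level: 20·log₁₀(0.0420/0.775) = -25.32 dBu.
Output: -25.32 − 16.9 = -42.2 dBu.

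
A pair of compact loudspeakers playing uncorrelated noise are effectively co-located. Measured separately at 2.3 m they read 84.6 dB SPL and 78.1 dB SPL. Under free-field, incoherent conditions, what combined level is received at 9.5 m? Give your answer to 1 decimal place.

Combined at 2.3 m: 10·log₁₀(10^(84.6/10)+10^(78.1/10)) = 85.48 dB SPL.
Then apply −20·log₁₀(9.5/2.3) = -12.32 dB → 73.2 dB SPL.

73.2 dB SPL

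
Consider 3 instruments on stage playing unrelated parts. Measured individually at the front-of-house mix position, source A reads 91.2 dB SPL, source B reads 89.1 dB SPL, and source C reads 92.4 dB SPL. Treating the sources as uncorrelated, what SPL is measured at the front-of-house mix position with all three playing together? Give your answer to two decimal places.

95.88 dB SPL

Uncorrelated sources add in intensity (power), not in dB.
L_total = 10·log₁₀(10^(91.2/10) + 10^(89.1/10) + 10^(92.4/10)) = 10·log₁₀(3869000000) = 95.88 dB SPL.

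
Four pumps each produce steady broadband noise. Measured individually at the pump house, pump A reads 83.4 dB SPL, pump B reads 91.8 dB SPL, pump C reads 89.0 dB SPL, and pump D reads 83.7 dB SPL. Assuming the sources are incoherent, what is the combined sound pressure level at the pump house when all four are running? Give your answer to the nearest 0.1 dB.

Add the sources as powers (linear), then convert back to dB:
L_total = 10·log₁₀(10^(83.4/10) + 10^(91.8/10) + 10^(89.0/10) + 10^(83.7/10)) = 10·log₁₀(2761000000) = 94.4 dB SPL.

94.4 dB SPL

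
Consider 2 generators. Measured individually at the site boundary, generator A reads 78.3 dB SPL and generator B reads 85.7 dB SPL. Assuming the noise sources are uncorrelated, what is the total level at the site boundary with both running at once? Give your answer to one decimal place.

Add the sources as powers (linear), then convert back to dB:
L_total = 10·log₁₀(10^(78.3/10) + 10^(85.7/10)) = 10·log₁₀(439100000) = 86.4 dB SPL.

86.4 dB SPL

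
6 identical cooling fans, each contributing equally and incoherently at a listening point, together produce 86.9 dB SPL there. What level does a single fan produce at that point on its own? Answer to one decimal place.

6 equal incoherent sources add 10·log₁₀(6) = 7.78 dB over one source.
L_one = 86.9 − 7.78 = 79.1 dB SPL.

79.1 dB SPL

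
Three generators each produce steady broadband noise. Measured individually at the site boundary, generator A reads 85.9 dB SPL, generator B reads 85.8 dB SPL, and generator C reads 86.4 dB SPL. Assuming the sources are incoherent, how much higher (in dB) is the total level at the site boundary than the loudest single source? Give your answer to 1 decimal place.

4.4 dB

Add the sources as powers (linear), then convert back to dB:
L_total = 10·log₁₀(10^(85.9/10) + 10^(85.8/10) + 10^(86.4/10)) = 90.81 dB SPL.
Excess over the loudest (86.4 dB): 90.81 − 86.4 = 4.4 dB.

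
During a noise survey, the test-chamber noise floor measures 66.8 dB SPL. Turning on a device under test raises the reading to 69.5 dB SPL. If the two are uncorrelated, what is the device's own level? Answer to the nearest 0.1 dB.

Subtract intensities: L_src = 10·log₁₀(10^(L_total/10) − 10^(L_bg/10)).
L_src = 10·log₁₀(10^(69.5/10) − 10^(66.8/10)) = 10·log₁₀(4126000) = 66.2 dB SPL.

66.2 dB SPL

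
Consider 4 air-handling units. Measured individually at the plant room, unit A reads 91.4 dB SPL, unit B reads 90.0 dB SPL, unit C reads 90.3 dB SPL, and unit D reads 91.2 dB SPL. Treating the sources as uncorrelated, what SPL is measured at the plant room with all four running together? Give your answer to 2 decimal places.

Uncorrelated sources add in intensity (power), not in dB.
L_total = 10·log₁₀(10^(91.4/10) + 10^(90.0/10) + 10^(90.3/10) + 10^(91.2/10)) = 10·log₁₀(4770000000) = 96.79 dB SPL.

96.79 dB SPL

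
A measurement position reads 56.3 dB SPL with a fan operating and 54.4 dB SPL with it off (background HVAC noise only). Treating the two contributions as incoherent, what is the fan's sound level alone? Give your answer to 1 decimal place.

51.8 dB SPL

Remove the background by subtracting linear intensities:
L_src = 10·log₁₀(10^(56.3/10) − 10^(54.4/10)) = 10·log₁₀(151200) = 51.8 dB SPL.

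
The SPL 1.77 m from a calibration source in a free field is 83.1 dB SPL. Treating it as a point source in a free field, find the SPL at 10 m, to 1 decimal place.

68.1 dB SPL

Free-field point source: level drops by 20·log₁₀ of the distance ratio.
ΔL = −20·log₁₀(10/1.77) = -15.04 dB, so L₂ = 83.1 + (-15.04) = 68.1 dB SPL.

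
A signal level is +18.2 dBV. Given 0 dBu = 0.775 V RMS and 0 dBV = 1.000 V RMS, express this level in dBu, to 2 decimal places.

+20.41 dBu

The offset between the scales is 20·log₁₀(0.775/1.000) = −2.214 dB.
So dBu = +18.2 + 2.214 = +20.41 dBu.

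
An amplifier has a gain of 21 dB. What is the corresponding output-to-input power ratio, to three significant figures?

Power ratio = 10^(dB/10).
10^(21/10) = 10^(2.100) = 126.

126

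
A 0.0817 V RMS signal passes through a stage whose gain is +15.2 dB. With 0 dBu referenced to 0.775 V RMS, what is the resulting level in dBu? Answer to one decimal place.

-4.3 dBu

Input level: 20·log₁₀(0.0817/0.775) = -19.54 dBu.
Output: -19.54 + 15.2 = -4.3 dBu.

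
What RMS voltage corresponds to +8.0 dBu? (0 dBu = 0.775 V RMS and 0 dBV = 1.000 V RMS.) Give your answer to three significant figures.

V = 0.775 V × 10^(+8.0/20).
= 0.775 × 2.512 = 1.95 V.

1.95 V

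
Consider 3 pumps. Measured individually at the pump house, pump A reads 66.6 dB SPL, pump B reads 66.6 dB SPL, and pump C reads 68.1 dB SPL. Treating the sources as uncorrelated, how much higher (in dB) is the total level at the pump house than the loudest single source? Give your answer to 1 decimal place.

3.8 dB

Add the sources as powers (linear), then convert back to dB:
L_total = 10·log₁₀(10^(66.6/10) + 10^(66.6/10) + 10^(68.1/10)) = 71.93 dB SPL.
Excess over the loudest (68.1 dB): 71.93 − 68.1 = 3.8 dB.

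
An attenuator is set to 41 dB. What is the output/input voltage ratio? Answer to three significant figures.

0.00891

Voltage ratio = 10^(dB/20).
10^(-41/20) = 10^(-2.050) = 0.00891.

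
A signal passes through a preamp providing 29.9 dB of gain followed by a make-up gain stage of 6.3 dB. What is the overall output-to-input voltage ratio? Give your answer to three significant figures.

64.6

Net gain = 29.9 + 6.3 = 36.2 dB.
Voltage ratio = 10^(36.2/20) = 64.6.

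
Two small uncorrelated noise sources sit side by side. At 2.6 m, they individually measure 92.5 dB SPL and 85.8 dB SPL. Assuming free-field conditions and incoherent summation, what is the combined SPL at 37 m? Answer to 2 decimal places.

Combined at 2.6 m: 10·log₁₀(10^(92.5/10)+10^(85.8/10)) = 93.341 dB SPL.
Then apply −20·log₁₀(37/2.6) = -23.065 dB → 70.28 dB SPL.

70.28 dB SPL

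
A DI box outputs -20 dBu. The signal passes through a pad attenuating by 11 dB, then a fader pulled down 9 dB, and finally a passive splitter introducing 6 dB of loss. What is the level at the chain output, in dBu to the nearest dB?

In dB, series stages simply add:
-20 − 11 − 9 − 6 = -46 dBu.

-46 dBu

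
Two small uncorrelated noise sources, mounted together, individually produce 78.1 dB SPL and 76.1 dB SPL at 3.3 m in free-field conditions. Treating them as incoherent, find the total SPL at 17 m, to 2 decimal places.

65.99 dB SPL

Combined at 3.3 m: 10·log₁₀(10^(78.1/10)+10^(76.1/10)) = 80.224 dB SPL.
Then apply −20·log₁₀(17/3.3) = -14.239 dB → 65.99 dB SPL.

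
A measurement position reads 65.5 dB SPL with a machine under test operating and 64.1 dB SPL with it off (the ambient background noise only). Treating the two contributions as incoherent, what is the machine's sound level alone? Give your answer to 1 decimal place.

Subtract intensities: L_src = 10·log₁₀(10^(L_total/10) − 10^(L_bg/10)).
L_src = 10·log₁₀(10^(65.5/10) − 10^(64.1/10)) = 10·log₁₀(977700) = 59.9 dB SPL.

59.9 dB SPL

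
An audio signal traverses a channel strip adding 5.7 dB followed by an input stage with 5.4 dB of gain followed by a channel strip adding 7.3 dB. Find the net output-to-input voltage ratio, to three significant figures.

Net gain = 5.7 + 5.4 + 7.3 = 18.4 dB.
Voltage ratio = 10^(18.4/20) = 8.32.

8.32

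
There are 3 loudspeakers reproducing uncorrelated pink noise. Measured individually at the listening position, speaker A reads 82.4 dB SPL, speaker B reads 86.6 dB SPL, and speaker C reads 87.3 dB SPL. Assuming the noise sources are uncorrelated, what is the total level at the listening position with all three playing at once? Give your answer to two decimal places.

Incoherent sources sum as intensities:
L_total = 10·log₁₀(10^(82.4/10) + 10^(86.6/10) + 10^(87.3/10)) = 10·log₁₀(1168000000) = 90.67 dB SPL.

90.67 dB SPL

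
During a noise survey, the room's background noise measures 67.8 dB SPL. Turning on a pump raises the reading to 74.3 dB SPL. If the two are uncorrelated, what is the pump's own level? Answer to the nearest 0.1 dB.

Background correction is a power subtraction:
L_src = 10·log₁₀(10^(74.3/10) − 10^(67.8/10)) = 10·log₁₀(20890000) = 73.2 dB SPL.

73.2 dB SPL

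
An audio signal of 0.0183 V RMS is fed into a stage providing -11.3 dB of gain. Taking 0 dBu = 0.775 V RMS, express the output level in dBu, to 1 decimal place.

Input level: 20·log₁₀(0.0183/0.775) = -32.54 dBu.
Output: -32.54 − 11.3 = -43.8 dBu.

-43.8 dBu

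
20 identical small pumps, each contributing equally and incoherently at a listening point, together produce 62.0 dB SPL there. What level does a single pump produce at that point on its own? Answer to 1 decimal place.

20 equal incoherent sources add 10·log₁₀(20) = 13.01 dB over one source.
L_one = 62.0 − 13.01 = 49.0 dB SPL.

49.0 dB SPL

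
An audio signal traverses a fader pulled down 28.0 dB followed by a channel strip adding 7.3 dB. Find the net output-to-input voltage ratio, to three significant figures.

Net gain = (−28.0) + 7.3 = -20.7 dB.
Voltage ratio = 10^(-20.7/20) = 0.0923.

0.0923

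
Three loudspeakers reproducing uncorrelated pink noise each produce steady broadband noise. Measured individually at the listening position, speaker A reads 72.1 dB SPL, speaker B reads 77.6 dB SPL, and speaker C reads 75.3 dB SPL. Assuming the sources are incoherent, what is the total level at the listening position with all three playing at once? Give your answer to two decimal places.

80.32 dB SPL

Add the sources as powers (linear), then convert back to dB:
L_total = 10·log₁₀(10^(72.1/10) + 10^(77.6/10) + 10^(75.3/10)) = 10·log₁₀(107600000) = 80.32 dB SPL.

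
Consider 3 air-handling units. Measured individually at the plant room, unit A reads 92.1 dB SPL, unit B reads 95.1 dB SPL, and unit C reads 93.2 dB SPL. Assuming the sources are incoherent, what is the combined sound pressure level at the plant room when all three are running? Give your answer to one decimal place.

Uncorrelated sources add in intensity (power), not in dB.
L_total = 10·log₁₀(10^(92.1/10) + 10^(95.1/10) + 10^(93.2/10)) = 10·log₁₀(6947000000) = 98.4 dB SPL.

98.4 dB SPL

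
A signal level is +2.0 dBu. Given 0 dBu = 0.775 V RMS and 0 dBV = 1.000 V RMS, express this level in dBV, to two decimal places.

-0.21 dBV

The offset between the scales is 20·log₁₀(0.775/1.000) = −2.214 dB.
So dBV = +2.0 − 2.214 = -0.21 dBV.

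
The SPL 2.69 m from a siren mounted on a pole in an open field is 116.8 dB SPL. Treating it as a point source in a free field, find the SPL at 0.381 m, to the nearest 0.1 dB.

133.8 dB SPL

For a point source in a free field, ΔL = −20·log₁₀(d₂/d₁).
ΔL = −20·log₁₀(0.381/2.69) = 16.98 dB, so L₂ = 116.8 + (16.98) = 133.8 dB SPL.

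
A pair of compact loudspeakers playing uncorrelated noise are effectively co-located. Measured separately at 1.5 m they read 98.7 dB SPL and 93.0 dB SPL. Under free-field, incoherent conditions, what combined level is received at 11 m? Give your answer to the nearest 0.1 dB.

Combined at 1.5 m: 10·log₁₀(10^(98.7/10)+10^(93.0/10)) = 99.74 dB SPL.
Then apply −20·log₁₀(11/1.5) = -17.31 dB → 82.4 dB SPL.

82.4 dB SPL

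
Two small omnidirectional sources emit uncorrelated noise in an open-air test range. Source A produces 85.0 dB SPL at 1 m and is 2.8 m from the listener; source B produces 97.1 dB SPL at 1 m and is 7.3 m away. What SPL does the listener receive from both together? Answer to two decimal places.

81.35 dB SPL

At the listener: L_A = 85.0 − 20·log₁₀(2.8) = 76.057 dB; L_B = 97.1 − 20·log₁₀(7.3) = 79.834 dB.
Combined: 10·log₁₀(10^(76.057/10)+10^(79.834/10)) = 81.35 dB SPL.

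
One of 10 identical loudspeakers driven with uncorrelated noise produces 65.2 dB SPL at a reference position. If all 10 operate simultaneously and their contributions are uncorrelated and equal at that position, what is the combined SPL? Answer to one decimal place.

75.2 dB SPL

10 equal incoherent sources raise the level by 10·log₁₀(10) = 10.00 dB.
L_total = 65.2 + 10.00 = 75.2 dB SPL.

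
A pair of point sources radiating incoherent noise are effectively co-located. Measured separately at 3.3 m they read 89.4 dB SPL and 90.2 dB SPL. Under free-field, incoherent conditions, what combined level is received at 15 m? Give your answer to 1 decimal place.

79.7 dB SPL

Combined at 3.3 m: 10·log₁₀(10^(89.4/10)+10^(90.2/10)) = 92.83 dB SPL.
Then apply −20·log₁₀(15/3.3) = -13.15 dB → 79.7 dB SPL.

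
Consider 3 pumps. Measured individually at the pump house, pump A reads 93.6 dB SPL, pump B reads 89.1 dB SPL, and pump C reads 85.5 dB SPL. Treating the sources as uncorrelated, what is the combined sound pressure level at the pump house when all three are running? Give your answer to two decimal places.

Uncorrelated sources add in intensity (power), not in dB.
L_total = 10·log₁₀(10^(93.6/10) + 10^(89.1/10) + 10^(85.5/10)) = 10·log₁₀(3459000000) = 95.39 dB SPL.

95.39 dB SPL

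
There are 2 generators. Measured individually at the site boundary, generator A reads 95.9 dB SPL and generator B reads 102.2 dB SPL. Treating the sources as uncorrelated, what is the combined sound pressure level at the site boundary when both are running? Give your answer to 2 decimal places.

103.11 dB SPL

Add the sources as powers (linear), then convert back to dB:
L_total = 10·log₁₀(10^(95.9/10) + 10^(102.2/10)) = 10·log₁₀(20486000000) = 103.11 dB SPL.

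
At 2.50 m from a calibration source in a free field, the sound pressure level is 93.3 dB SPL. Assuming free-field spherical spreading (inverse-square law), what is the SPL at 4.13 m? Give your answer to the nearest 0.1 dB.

Inverse-square spreading gives ΔL = −20·log₁₀(d₂/d₁).
ΔL = −20·log₁₀(4.13/2.50) = -4.36 dB, so L₂ = 93.3 + (-4.36) = 88.9 dB SPL.

88.9 dB SPL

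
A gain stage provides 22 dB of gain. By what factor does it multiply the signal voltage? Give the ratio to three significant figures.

Voltage ratio = 10^(dB/20).
10^(22/20) = 10^(1.100) = 12.6.

12.6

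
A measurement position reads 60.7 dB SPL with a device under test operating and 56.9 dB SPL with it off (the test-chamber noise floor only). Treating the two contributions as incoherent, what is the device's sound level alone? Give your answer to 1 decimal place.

Background correction is a power subtraction:
L_src = 10·log₁₀(10^(60.7/10) − 10^(56.9/10)) = 10·log₁₀(685100) = 58.4 dB SPL.

58.4 dB SPL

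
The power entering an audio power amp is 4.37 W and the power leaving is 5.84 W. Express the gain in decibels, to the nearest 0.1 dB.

Power ratio → dB uses the 10·log₁₀ form:
10·log₁₀(5.84/4.37) = 10·log₁₀(1.336) = 1.3 dB.

1.3 dB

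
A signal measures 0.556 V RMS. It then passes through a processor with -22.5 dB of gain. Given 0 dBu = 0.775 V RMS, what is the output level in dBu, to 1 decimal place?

Input level: 20·log₁₀(0.556/0.775) = -2.88 dBu.
Output: -2.88 − 22.5 = -25.4 dBu.

-25.4 dBu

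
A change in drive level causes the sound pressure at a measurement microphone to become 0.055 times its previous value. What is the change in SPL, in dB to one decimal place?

-25.2 dB

Sound pressure is an amplitude quantity: ΔL = 20·log₁₀(p₂/p₁).
20·log₁₀(0.055) = -25.2 dB.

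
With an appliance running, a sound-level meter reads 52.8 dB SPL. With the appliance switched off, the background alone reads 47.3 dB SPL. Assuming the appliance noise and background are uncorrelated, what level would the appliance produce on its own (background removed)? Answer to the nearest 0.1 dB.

Remove the background by subtracting linear intensities:
L_src = 10·log₁₀(10^(52.8/10) − 10^(47.3/10)) = 10·log₁₀(136800) = 51.4 dB SPL.

51.4 dB SPL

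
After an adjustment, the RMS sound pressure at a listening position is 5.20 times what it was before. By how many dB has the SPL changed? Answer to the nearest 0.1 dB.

Sound pressure is an amplitude quantity: ΔL = 20·log₁₀(p₂/p₁).
20·log₁₀(5.20) = 14.3 dB.

14.3 dB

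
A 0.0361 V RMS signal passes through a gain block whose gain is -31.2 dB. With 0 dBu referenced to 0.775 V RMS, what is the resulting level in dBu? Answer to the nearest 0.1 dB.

-57.8 dBu

Input level: 20·log₁₀(0.0361/0.775) = -26.64 dBu.
Output: -26.64 − 31.2 = -57.8 dBu.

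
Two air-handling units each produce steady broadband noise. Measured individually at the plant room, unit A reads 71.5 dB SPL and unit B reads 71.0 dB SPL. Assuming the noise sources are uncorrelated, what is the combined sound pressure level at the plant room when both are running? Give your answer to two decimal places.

74.27 dB SPL

Uncorrelated sources add in intensity (power), not in dB.
L_total = 10·log₁₀(10^(71.5/10) + 10^(71.0/10)) = 10·log₁₀(26710000) = 74.27 dB SPL.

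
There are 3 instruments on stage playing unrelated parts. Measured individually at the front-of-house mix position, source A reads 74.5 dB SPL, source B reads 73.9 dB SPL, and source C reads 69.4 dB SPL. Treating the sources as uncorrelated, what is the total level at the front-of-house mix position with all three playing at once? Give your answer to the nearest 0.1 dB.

77.9 dB SPL

Uncorrelated sources add in intensity (power), not in dB.
L_total = 10·log₁₀(10^(74.5/10) + 10^(73.9/10) + 10^(69.4/10)) = 10·log₁₀(61440000) = 77.9 dB SPL.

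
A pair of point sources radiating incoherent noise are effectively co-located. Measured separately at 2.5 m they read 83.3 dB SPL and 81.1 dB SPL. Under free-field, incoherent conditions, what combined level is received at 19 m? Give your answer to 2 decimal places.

Combined at 2.5 m: 10·log₁₀(10^(83.3/10)+10^(81.1/10)) = 85.348 dB SPL.
Then apply −20·log₁₀(19/2.5) = -17.616 dB → 67.73 dB SPL.

67.73 dB SPL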